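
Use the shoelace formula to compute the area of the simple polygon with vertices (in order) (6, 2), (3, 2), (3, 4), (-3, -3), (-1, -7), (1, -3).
Area = 63/2

Shoelace formula: Area = (1/2) |Σ_i (x_i · y_{i+1} − x_{i+1} · y_i)| (indices mod n). Compute each cross term:
  (6)(2) − (3)(2) = 6
  (3)(4) − (3)(2) = 6
  (3)(-3) − (-3)(4) = 3
  (-3)(-7) − (-1)(-3) = 18
  (-1)(-3) − (1)(-7) = 10
  (1)(2) − (6)(-3) = 20
Sum = 63, so (signed) Area = 63/2 = 63/2, |Area| = 63/2.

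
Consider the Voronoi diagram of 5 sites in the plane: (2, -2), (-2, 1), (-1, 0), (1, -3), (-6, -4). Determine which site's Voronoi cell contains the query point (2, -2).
Nearest site = (2, -2)

The Voronoi cell of site s contains exactly those query points closer to s than to any other site. Compute squared distances from q = (2, -2) to each site:
  (2 − 2)² + (-2 − -2)² = 0
  (1 − 2)² + (-3 − -2)² = 2
  (-1 − 2)² + (0 − -2)² = 13
  (-2 − 2)² + (1 − -2)² = 25
  (-6 − 2)² + (-4 − -2)² = 68
Minimum is attained by (2, -2), so q lies in its Voronoi cell.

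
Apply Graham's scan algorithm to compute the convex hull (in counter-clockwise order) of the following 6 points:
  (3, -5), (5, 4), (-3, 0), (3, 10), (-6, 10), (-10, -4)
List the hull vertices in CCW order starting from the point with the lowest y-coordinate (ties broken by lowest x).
Hull (CCW) = [(3, -5), (5, 4), (3, 10), (-6, 10), (-10, -4)]

Graham scan procedure:
  1. Find the pivot p₀ = point with lowest y (tie → lowest x): (3, -5).
  2. Sort the remaining points by polar angle around p₀.
  3. Walk through sorted points, maintaining a stack; pop the top while the last three entries make a non-left turn (cross product ≤ 0).
  4. Final stack is the convex hull in CCW order: (3, -5), (5, 4), (3, 10), (-6, 10), (-10, -4).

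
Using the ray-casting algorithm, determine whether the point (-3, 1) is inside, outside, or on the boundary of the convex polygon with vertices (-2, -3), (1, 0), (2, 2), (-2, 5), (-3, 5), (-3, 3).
The point (-3, 1) lies strictly outside the polygon

Cast a horizontal ray to the right from the query point and count how many polygon edges it crosses (each edge strictly once or zero times, handled with the usual half-open convention). 
Parity of crossings → even ⇒ outside.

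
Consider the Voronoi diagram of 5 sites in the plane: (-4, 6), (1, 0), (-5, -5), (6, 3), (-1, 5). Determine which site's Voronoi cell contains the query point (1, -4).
Nearest site = (1, 0)

The Voronoi cell of site s contains exactly those query points closer to s than to any other site. Compute squared distances from q = (1, -4) to each site:
  (1 − 1)² + (0 − -4)² = 16
  (-5 − 1)² + (-5 − -4)² = 37
  (6 − 1)² + (3 − -4)² = 74
  (-1 − 1)² + (5 − -4)² = 85
  (-4 − 1)² + (6 − -4)² = 125
Minimum is attained by (1, 0), so q lies in its Voronoi cell.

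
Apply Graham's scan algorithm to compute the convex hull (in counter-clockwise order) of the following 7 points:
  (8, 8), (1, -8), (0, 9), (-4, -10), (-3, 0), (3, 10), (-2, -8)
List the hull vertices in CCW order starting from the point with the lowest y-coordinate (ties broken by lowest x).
Hull (CCW) = [(-4, -10), (1, -8), (8, 8), (3, 10), (0, 9), (-3, 0)]

Graham scan procedure:
  1. Find the pivot p₀ = point with lowest y (tie → lowest x): (-4, -10).
  2. Sort the remaining points by polar angle around p₀.
  3. Walk through sorted points, maintaining a stack; pop the top while the last three entries make a non-left turn (cross product ≤ 0).
  4. Final stack is the convex hull in CCW order: (-4, -10), (1, -8), (8, 8), (3, 10), (0, 9), (-3, 0).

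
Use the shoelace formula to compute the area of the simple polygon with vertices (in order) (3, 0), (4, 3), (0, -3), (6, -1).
Area = 9

Shoelace formula: Area = (1/2) |Σ_i (x_i · y_{i+1} − x_{i+1} · y_i)| (indices mod n). Compute each cross term:
  (3)(3) − (4)(0) = 9
  (4)(-3) − (0)(3) = -12
  (0)(-1) − (6)(-3) = 18
  (6)(0) − (3)(-1) = 3
Sum = 18, so (signed) Area = 18/2 = 9, |Area| = 9.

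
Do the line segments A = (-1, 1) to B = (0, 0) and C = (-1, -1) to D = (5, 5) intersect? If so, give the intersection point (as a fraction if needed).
Yes; intersection at (0, 0) (t = 1 on AB, s = 1/6 on CD)

Parametrize AB as A + t(B − A) = (-1 + 1 t, 1 + -1 t) and CD as C + s(D − C) = (-1 + 6 s, -1 + 6 s). Solve the linear system for (t, s). Determinant = -12 ≠ 0, so a unique intersection of the containing lines exists. Solution: t = 1, s = 1/6 — both in [0, 1], so the segments cross. Intersection point: (0, 0).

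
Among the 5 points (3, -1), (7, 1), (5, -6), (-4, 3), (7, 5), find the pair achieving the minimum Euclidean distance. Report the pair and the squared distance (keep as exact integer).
Pair = ((7, 1), (7, 5)); squared distance = 16

Compute all C(5, 2) = 10 pairwise squared distances (x_i − x_j)² + (y_i − y_j)². The minimum is 16, attained by the pair ((7, 1), (7, 5)).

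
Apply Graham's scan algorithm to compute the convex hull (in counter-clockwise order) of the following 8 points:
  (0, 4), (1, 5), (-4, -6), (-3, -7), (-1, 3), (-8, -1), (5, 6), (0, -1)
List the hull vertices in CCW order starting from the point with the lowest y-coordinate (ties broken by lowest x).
Hull (CCW) = [(-3, -7), (5, 6), (1, 5), (-8, -1), (-4, -6)]

Graham scan procedure:
  1. Find the pivot p₀ = point with lowest y (tie → lowest x): (-3, -7).
  2. Sort the remaining points by polar angle around p₀.
  3. Walk through sorted points, maintaining a stack; pop the top while the last three entries make a non-left turn (cross product ≤ 0).
  4. Final stack is the convex hull in CCW order: (-3, -7), (5, 6), (1, 5), (-8, -1), (-4, -6).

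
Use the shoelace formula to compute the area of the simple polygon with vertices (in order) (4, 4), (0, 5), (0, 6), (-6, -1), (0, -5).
Area = 53

Shoelace formula: Area = (1/2) |Σ_i (x_i · y_{i+1} − x_{i+1} · y_i)| (indices mod n). Compute each cross term:
  (4)(5) − (0)(4) = 20
  (0)(6) − (0)(5) = 0
  (0)(-1) − (-6)(6) = 36
  (-6)(-5) − (0)(-1) = 30
  (0)(4) − (4)(-5) = 20
Sum = 106, so (signed) Area = 106/2 = 53, |Area| = 53.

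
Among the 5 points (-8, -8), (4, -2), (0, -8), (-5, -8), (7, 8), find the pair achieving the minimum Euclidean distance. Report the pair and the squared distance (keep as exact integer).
Pair = ((-8, -8), (-5, -8)); squared distance = 9

Compute all C(5, 2) = 10 pairwise squared distances (x_i − x_j)² + (y_i − y_j)². The minimum is 9, attained by the pair ((-8, -8), (-5, -8)).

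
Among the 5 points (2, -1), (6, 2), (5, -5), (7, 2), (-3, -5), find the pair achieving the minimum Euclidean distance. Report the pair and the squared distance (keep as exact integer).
Pair = ((6, 2), (7, 2)); squared distance = 1

Compute all C(5, 2) = 10 pairwise squared distances (x_i − x_j)² + (y_i − y_j)². The minimum is 1, attained by the pair ((6, 2), (7, 2)).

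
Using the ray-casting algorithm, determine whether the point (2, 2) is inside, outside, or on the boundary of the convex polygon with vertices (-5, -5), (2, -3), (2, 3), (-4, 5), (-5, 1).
The point (2, 2) lies on the polygon boundary

Boundary check: the query satisfies the collinearity and bounding-box conditions for some polygon edge, so it lies exactly on the boundary.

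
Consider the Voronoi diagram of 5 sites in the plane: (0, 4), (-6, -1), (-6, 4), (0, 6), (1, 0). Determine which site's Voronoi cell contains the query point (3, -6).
Nearest site = (1, 0)

The Voronoi cell of site s contains exactly those query points closer to s than to any other site. Compute squared distances from q = (3, -6) to each site:
  (1 − 3)² + (0 − -6)² = 40
  (-6 − 3)² + (-1 − -6)² = 106
  (0 − 3)² + (4 − -6)² = 109
  (0 − 3)² + (6 − -6)² = 153
  (-6 − 3)² + (4 − -6)² = 181
Minimum is attained by (1, 0), so q lies in its Voronoi cell.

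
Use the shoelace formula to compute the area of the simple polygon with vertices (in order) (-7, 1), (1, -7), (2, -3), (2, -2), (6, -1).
Area = 35

Shoelace formula: Area = (1/2) |Σ_i (x_i · y_{i+1} − x_{i+1} · y_i)| (indices mod n). Compute each cross term:
  (-7)(-7) − (1)(1) = 48
  (1)(-3) − (2)(-7) = 11
  (2)(-2) − (2)(-3) = 2
  (2)(-1) − (6)(-2) = 10
  (6)(1) − (-7)(-1) = -1
Sum = 70, so (signed) Area = 70/2 = 35, |Area| = 35.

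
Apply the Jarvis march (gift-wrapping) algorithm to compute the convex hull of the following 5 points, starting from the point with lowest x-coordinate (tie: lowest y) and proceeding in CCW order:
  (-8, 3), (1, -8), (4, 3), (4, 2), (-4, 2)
Hull (CCW) = [(-8, 3), (1, -8), (4, 2), (4, 3)]

Jarvis march: at each step, from the current hull vertex p, select the next vertex q as the point such that every other point lies strictly to the left of (or on) the directed line p → q. (Equivalently: for every other point r, the cross product (q − p) × (r − p) ≥ 0.)
Starting point (lowest x, tie lowest y): (-8, 3). Wrap until returning to start. Resulting hull: (-8, 3), (1, -8), (4, 2), (4, 3).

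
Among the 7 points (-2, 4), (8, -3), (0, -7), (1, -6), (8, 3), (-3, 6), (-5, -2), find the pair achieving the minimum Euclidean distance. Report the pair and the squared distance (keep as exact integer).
Pair = ((0, -7), (1, -6)); squared distance = 2

Compute all C(7, 2) = 21 pairwise squared distances (x_i − x_j)² + (y_i − y_j)². The minimum is 2, attained by the pair ((0, -7), (1, -6)).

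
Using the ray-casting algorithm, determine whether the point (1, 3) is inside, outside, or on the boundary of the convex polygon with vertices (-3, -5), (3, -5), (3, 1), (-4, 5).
The point (1, 3) lies strictly outside the polygon

Cast a horizontal ray to the right from the query point and count how many polygon edges it crosses (each edge strictly once or zero times, handled with the usual half-open convention). 
Parity of crossings → even ⇒ outside.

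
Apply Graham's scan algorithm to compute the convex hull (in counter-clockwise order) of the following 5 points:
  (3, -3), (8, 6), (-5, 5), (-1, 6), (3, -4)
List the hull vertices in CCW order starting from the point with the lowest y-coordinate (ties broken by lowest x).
Hull (CCW) = [(3, -4), (8, 6), (-1, 6), (-5, 5)]

Graham scan procedure:
  1. Find the pivot p₀ = point with lowest y (tie → lowest x): (3, -4).
  2. Sort the remaining points by polar angle around p₀.
  3. Walk through sorted points, maintaining a stack; pop the top while the last three entries make a non-left turn (cross product ≤ 0).
  4. Final stack is the convex hull in CCW order: (3, -4), (8, 6), (-1, 6), (-5, 5).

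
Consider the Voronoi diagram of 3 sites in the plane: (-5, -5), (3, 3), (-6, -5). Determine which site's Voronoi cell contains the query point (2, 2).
Nearest site = (3, 3)

The Voronoi cell of site s contains exactly those query points closer to s than to any other site. Compute squared distances from q = (2, 2) to each site:
  (3 − 2)² + (3 − 2)² = 2
  (-5 − 2)² + (-5 − 2)² = 98
  (-6 − 2)² + (-5 − 2)² = 113
Minimum is attained by (3, 3), so q lies in its Voronoi cell.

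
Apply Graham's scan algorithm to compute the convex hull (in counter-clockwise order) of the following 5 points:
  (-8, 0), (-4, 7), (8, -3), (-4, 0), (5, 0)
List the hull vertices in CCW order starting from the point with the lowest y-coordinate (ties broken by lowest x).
Hull (CCW) = [(8, -3), (5, 0), (-4, 7), (-8, 0)]

Graham scan procedure:
  1. Find the pivot p₀ = point with lowest y (tie → lowest x): (8, -3).
  2. Sort the remaining points by polar angle around p₀.
  3. Walk through sorted points, maintaining a stack; pop the top while the last three entries make a non-left turn (cross product ≤ 0).
  4. Final stack is the convex hull in CCW order: (8, -3), (5, 0), (-4, 7), (-8, 0).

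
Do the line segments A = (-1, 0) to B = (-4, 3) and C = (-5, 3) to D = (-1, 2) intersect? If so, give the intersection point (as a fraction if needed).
Yes; intersection at (-11/3, 8/3) (t = 8/9 on AB, s = 1/3 on CD)

Parametrize AB as A + t(B − A) = (-1 + -3 t, 0 + 3 t) and CD as C + s(D − C) = (-5 + 4 s, 3 + -1 s). Solve the linear system for (t, s). Determinant = 9 ≠ 0, so a unique intersection of the containing lines exists. Solution: t = 8/9, s = 1/3 — both in [0, 1], so the segments cross. Intersection point: (-11/3, 8/3).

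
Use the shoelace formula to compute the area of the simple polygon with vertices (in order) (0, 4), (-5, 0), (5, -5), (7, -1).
Area = 103/2

Shoelace formula: Area = (1/2) |Σ_i (x_i · y_{i+1} − x_{i+1} · y_i)| (indices mod n). Compute each cross term:
  (0)(0) − (-5)(4) = 20
  (-5)(-5) − (5)(0) = 25
  (5)(-1) − (7)(-5) = 30
  (7)(4) − (0)(-1) = 28
Sum = 103, so (signed) Area = 103/2 = 103/2, |Area| = 103/2.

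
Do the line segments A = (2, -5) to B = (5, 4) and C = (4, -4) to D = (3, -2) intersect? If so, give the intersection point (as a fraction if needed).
Yes; intersection at (3, -2) (t = 1/3 on AB, s = 1 on CD)

Parametrize AB as A + t(B − A) = (2 + 3 t, -5 + 9 t) and CD as C + s(D − C) = (4 + -1 s, -4 + 2 s). Solve the linear system for (t, s). Determinant = -15 ≠ 0, so a unique intersection of the containing lines exists. Solution: t = 1/3, s = 1 — both in [0, 1], so the segments cross. Intersection point: (3, -2).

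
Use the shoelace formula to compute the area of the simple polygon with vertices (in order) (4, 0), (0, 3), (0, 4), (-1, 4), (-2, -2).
Area = 17

Shoelace formula: Area = (1/2) |Σ_i (x_i · y_{i+1} − x_{i+1} · y_i)| (indices mod n). Compute each cross term:
  (4)(3) − (0)(0) = 12
  (0)(4) − (0)(3) = 0
  (0)(4) − (-1)(4) = 4
  (-1)(-2) − (-2)(4) = 10
  (-2)(0) − (4)(-2) = 8
Sum = 34, so (signed) Area = 34/2 = 17, |Area| = 17.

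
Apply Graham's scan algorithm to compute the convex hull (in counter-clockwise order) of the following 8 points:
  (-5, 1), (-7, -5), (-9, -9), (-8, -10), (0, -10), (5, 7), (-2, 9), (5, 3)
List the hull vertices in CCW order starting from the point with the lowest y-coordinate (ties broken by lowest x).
Hull (CCW) = [(-8, -10), (0, -10), (5, 3), (5, 7), (-2, 9), (-9, -9)]

Graham scan procedure:
  1. Find the pivot p₀ = point with lowest y (tie → lowest x): (-8, -10).
  2. Sort the remaining points by polar angle around p₀.
  3. Walk through sorted points, maintaining a stack; pop the top while the last three entries make a non-left turn (cross product ≤ 0).
  4. Final stack is the convex hull in CCW order: (-8, -10), (0, -10), (5, 3), (5, 7), (-2, 9), (-9, -9).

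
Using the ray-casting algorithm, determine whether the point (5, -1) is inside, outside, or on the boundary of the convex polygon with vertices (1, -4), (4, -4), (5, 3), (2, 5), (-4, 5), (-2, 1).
The point (5, -1) lies strictly outside the polygon

Cast a horizontal ray to the right from the query point and count how many polygon edges it crosses (each edge strictly once or zero times, handled with the usual half-open convention). 
Parity of crossings → even ⇒ outside.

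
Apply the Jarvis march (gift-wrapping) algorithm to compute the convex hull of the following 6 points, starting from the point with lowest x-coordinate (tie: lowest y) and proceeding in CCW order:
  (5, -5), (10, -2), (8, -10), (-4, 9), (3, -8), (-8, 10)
Hull (CCW) = [(-8, 10), (3, -8), (8, -10), (10, -2), (-4, 9)]

Jarvis march: at each step, from the current hull vertex p, select the next vertex q as the point such that every other point lies strictly to the left of (or on) the directed line p → q. (Equivalently: for every other point r, the cross product (q − p) × (r − p) ≥ 0.)
Starting point (lowest x, tie lowest y): (-8, 10). Wrap until returning to start. Resulting hull: (-8, 10), (3, -8), (8, -10), (10, -2), (-4, 9).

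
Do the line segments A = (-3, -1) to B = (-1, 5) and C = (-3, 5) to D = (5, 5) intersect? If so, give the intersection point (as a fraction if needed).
Yes; intersection at (-1, 5) (t = 1 on AB, s = 1/4 on CD)

Parametrize AB as A + t(B − A) = (-3 + 2 t, -1 + 6 t) and CD as C + s(D − C) = (-3 + 8 s, 5 + 0 s). Solve the linear system for (t, s). Determinant = 48 ≠ 0, so a unique intersection of the containing lines exists. Solution: t = 1, s = 1/4 — both in [0, 1], so the segments cross. Intersection point: (-1, 5).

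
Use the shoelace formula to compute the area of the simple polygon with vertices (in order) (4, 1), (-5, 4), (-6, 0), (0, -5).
Area = 95/2

Shoelace formula: Area = (1/2) |Σ_i (x_i · y_{i+1} − x_{i+1} · y_i)| (indices mod n). Compute each cross term:
  (4)(4) − (-5)(1) = 21
  (-5)(0) − (-6)(4) = 24
  (-6)(-5) − (0)(0) = 30
  (0)(1) − (4)(-5) = 20
Sum = 95, so (signed) Area = 95/2 = 95/2, |Area| = 95/2.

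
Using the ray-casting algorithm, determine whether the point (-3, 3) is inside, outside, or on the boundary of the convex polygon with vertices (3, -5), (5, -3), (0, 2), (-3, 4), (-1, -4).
The point (-3, 3) lies strictly outside the polygon

Cast a horizontal ray to the right from the query point and count how many polygon edges it crosses (each edge strictly once or zero times, handled with the usual half-open convention). 
Parity of crossings → even ⇒ outside.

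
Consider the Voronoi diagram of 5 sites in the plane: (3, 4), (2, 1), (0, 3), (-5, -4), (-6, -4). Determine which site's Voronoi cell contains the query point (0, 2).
Nearest site = (0, 3)

The Voronoi cell of site s contains exactly those query points closer to s than to any other site. Compute squared distances from q = (0, 2) to each site:
  (0 − 0)² + (3 − 2)² = 1
  (2 − 0)² + (1 − 2)² = 5
  (3 − 0)² + (4 − 2)² = 13
  (-5 − 0)² + (-4 − 2)² = 61
  (-6 − 0)² + (-4 − 2)² = 72
Minimum is attained by (0, 3), so q lies in its Voronoi cell.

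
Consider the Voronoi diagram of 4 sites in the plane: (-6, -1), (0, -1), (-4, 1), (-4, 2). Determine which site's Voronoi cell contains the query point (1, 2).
Nearest site = (0, -1)

The Voronoi cell of site s contains exactly those query points closer to s than to any other site. Compute squared distances from q = (1, 2) to each site:
  (0 − 1)² + (-1 − 2)² = 10
  (-4 − 1)² + (2 − 2)² = 25
  (-4 − 1)² + (1 − 2)² = 26
  (-6 − 1)² + (-1 − 2)² = 58
Minimum is attained by (0, -1), so q lies in its Voronoi cell.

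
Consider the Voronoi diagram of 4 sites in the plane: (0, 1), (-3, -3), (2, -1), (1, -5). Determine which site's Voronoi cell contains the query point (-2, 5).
Nearest site = (0, 1)

The Voronoi cell of site s contains exactly those query points closer to s than to any other site. Compute squared distances from q = (-2, 5) to each site:
  (0 − -2)² + (1 − 5)² = 20
  (2 − -2)² + (-1 − 5)² = 52
  (-3 − -2)² + (-3 − 5)² = 65
  (1 − -2)² + (-5 − 5)² = 109
Minimum is attained by (0, 1), so q lies in its Voronoi cell.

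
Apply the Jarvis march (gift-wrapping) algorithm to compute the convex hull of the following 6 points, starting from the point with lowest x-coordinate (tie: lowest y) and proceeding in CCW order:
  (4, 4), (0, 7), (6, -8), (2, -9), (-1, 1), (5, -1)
Hull (CCW) = [(-1, 1), (2, -9), (6, -8), (5, -1), (4, 4), (0, 7)]

Jarvis march: at each step, from the current hull vertex p, select the next vertex q as the point such that every other point lies strictly to the left of (or on) the directed line p → q. (Equivalently: for every other point r, the cross product (q − p) × (r − p) ≥ 0.)
Starting point (lowest x, tie lowest y): (-1, 1). Wrap until returning to start. Resulting hull: (-1, 1), (2, -9), (6, -8), (5, -1), (4, 4), (0, 7).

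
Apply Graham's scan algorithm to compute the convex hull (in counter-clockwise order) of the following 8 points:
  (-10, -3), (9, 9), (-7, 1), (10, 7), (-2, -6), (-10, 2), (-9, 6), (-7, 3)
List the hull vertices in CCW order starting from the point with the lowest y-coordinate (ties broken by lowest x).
Hull (CCW) = [(-2, -6), (10, 7), (9, 9), (-9, 6), (-10, 2), (-10, -3)]

Graham scan procedure:
  1. Find the pivot p₀ = point with lowest y (tie → lowest x): (-2, -6).
  2. Sort the remaining points by polar angle around p₀.
  3. Walk through sorted points, maintaining a stack; pop the top while the last three entries make a non-left turn (cross product ≤ 0).
  4. Final stack is the convex hull in CCW order: (-2, -6), (10, 7), (9, 9), (-9, 6), (-10, 2), (-10, -3).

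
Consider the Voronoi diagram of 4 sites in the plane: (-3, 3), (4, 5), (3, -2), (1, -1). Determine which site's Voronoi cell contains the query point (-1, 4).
Nearest site = (-3, 3)

The Voronoi cell of site s contains exactly those query points closer to s than to any other site. Compute squared distances from q = (-1, 4) to each site:
  (-3 − -1)² + (3 − 4)² = 5
  (4 − -1)² + (5 − 4)² = 26
  (1 − -1)² + (-1 − 4)² = 29
  (3 − -1)² + (-2 − 4)² = 52
Minimum is attained by (-3, 3), so q lies in its Voronoi cell.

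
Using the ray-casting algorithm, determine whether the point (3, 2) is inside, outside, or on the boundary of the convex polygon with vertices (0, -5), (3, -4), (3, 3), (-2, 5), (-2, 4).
The point (3, 2) lies on the polygon boundary

Boundary check: the query satisfies the collinearity and bounding-box conditions for some polygon edge, so it lies exactly on the boundary.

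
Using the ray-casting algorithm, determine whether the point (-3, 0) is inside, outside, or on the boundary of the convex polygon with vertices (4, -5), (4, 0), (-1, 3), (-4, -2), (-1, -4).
The point (-3, 0) lies strictly outside the polygon

Cast a horizontal ray to the right from the query point and count how many polygon edges it crosses (each edge strictly once or zero times, handled with the usual half-open convention). 
Parity of crossings → even ⇒ outside.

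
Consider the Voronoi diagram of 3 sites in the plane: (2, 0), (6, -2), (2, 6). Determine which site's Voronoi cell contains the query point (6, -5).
Nearest site = (6, -2)

The Voronoi cell of site s contains exactly those query points closer to s than to any other site. Compute squared distances from q = (6, -5) to each site:
  (6 − 6)² + (-2 − -5)² = 9
  (2 − 6)² + (0 − -5)² = 41
  (2 − 6)² + (6 − -5)² = 137
Minimum is attained by (6, -2), so q lies in its Voronoi cell.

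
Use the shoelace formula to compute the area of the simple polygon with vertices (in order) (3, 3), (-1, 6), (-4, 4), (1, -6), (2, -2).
Area = 83/2

Shoelace formula: Area = (1/2) |Σ_i (x_i · y_{i+1} − x_{i+1} · y_i)| (indices mod n). Compute each cross term:
  (3)(6) − (-1)(3) = 21
  (-1)(4) − (-4)(6) = 20
  (-4)(-6) − (1)(4) = 20
  (1)(-2) − (2)(-6) = 10
  (2)(3) − (3)(-2) = 12
Sum = 83, so (signed) Area = 83/2 = 83/2, |Area| = 83/2.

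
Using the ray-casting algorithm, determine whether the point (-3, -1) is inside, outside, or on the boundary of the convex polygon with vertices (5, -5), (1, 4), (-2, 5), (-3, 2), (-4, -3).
The point (-3, -1) lies strictly inside the polygon

Cast a horizontal ray to the right from the query point and count how many polygon edges it crosses (each edge strictly once or zero times, handled with the usual half-open convention). 
Parity of crossings → odd ⇒ inside.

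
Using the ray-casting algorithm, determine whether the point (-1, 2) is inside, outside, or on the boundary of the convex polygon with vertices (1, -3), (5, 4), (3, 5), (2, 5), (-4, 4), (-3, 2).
The point (-1, 2) lies strictly inside the polygon

Cast a horizontal ray to the right from the query point and count how many polygon edges it crosses (each edge strictly once or zero times, handled with the usual half-open convention). 
Parity of crossings → odd ⇒ inside.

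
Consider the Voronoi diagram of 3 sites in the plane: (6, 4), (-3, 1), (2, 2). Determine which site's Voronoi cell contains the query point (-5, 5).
Nearest site = (-3, 1)

The Voronoi cell of site s contains exactly those query points closer to s than to any other site. Compute squared distances from q = (-5, 5) to each site:
  (-3 − -5)² + (1 − 5)² = 20
  (2 − -5)² + (2 − 5)² = 58
  (6 − -5)² + (4 − 5)² = 122
Minimum is attained by (-3, 1), so q lies in its Voronoi cell.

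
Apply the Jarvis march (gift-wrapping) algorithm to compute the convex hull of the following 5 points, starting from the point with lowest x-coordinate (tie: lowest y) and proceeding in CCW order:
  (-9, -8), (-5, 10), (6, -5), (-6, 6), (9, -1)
Hull (CCW) = [(-9, -8), (6, -5), (9, -1), (-5, 10), (-6, 6)]

Jarvis march: at each step, from the current hull vertex p, select the next vertex q as the point such that every other point lies strictly to the left of (or on) the directed line p → q. (Equivalently: for every other point r, the cross product (q − p) × (r − p) ≥ 0.)
Starting point (lowest x, tie lowest y): (-9, -8). Wrap until returning to start. Resulting hull: (-9, -8), (6, -5), (9, -1), (-5, 10), (-6, 6).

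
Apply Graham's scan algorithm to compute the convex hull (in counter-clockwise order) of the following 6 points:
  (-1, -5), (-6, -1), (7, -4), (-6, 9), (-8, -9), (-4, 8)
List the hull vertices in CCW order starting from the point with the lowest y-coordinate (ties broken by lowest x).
Hull (CCW) = [(-8, -9), (7, -4), (-4, 8), (-6, 9)]

Graham scan procedure:
  1. Find the pivot p₀ = point with lowest y (tie → lowest x): (-8, -9).
  2. Sort the remaining points by polar angle around p₀.
  3. Walk through sorted points, maintaining a stack; pop the top while the last three entries make a non-left turn (cross product ≤ 0).
  4. Final stack is the convex hull in CCW order: (-8, -9), (7, -4), (-4, 8), (-6, 9).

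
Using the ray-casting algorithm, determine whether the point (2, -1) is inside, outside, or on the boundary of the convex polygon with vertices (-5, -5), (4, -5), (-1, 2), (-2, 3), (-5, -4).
The point (2, -1) lies strictly outside the polygon

Cast a horizontal ray to the right from the query point and count how many polygon edges it crosses (each edge strictly once or zero times, handled with the usual half-open convention). 
Parity of crossings → even ⇒ outside.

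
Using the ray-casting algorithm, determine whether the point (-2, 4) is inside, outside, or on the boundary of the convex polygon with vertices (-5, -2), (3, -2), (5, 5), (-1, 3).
The point (-2, 4) lies strictly outside the polygon

Cast a horizontal ray to the right from the query point and count how many polygon edges it crosses (each edge strictly once or zero times, handled with the usual half-open convention). 
Parity of crossings → even ⇒ outside.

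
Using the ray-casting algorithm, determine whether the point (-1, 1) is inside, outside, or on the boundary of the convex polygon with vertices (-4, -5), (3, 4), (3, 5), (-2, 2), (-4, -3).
The point (-1, 1) lies strictly inside the polygon

Cast a horizontal ray to the right from the query point and count how many polygon edges it crosses (each edge strictly once or zero times, handled with the usual half-open convention). 
Parity of crossings → odd ⇒ inside.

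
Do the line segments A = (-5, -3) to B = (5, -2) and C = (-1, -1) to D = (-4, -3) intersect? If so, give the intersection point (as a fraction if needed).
Yes; intersection at (-65/17, -49/17) (t = 2/17 on AB, s = 16/17 on CD)

Parametrize AB as A + t(B − A) = (-5 + 10 t, -3 + 1 t) and CD as C + s(D − C) = (-1 + -3 s, -1 + -2 s). Solve the linear system for (t, s). Determinant = 17 ≠ 0, so a unique intersection of the containing lines exists. Solution: t = 2/17, s = 16/17 — both in [0, 1], so the segments cross. Intersection point: (-65/17, -49/17).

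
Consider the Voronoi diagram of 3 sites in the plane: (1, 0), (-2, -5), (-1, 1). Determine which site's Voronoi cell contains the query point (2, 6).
Nearest site = (-1, 1)

The Voronoi cell of site s contains exactly those query points closer to s than to any other site. Compute squared distances from q = (2, 6) to each site:
  (-1 − 2)² + (1 − 6)² = 34
  (1 − 2)² + (0 − 6)² = 37
  (-2 − 2)² + (-5 − 6)² = 137
Minimum is attained by (-1, 1), so q lies in its Voronoi cell.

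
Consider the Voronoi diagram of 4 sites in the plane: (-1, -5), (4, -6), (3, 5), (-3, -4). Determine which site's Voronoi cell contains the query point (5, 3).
Nearest site = (3, 5)

The Voronoi cell of site s contains exactly those query points closer to s than to any other site. Compute squared distances from q = (5, 3) to each site:
  (3 − 5)² + (5 − 3)² = 8
  (4 − 5)² + (-6 − 3)² = 82
  (-1 − 5)² + (-5 − 3)² = 100
  (-3 − 5)² + (-4 − 3)² = 113
Minimum is attained by (3, 5), so q lies in its Voronoi cell.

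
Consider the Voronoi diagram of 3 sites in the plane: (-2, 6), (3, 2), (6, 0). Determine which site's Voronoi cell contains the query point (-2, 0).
Nearest site = (3, 2)

The Voronoi cell of site s contains exactly those query points closer to s than to any other site. Compute squared distances from q = (-2, 0) to each site:
  (3 − -2)² + (2 − 0)² = 29
  (-2 − -2)² + (6 − 0)² = 36
  (6 − -2)² + (0 − 0)² = 64
Minimum is attained by (3, 2), so q lies in its Voronoi cell.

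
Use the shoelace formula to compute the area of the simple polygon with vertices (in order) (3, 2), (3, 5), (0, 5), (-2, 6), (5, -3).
Area = 29/2

Shoelace formula: Area = (1/2) |Σ_i (x_i · y_{i+1} − x_{i+1} · y_i)| (indices mod n). Compute each cross term:
  (3)(5) − (3)(2) = 9
  (3)(5) − (0)(5) = 15
  (0)(6) − (-2)(5) = 10
  (-2)(-3) − (5)(6) = -24
  (5)(2) − (3)(-3) = 19
Sum = 29, so (signed) Area = 29/2 = 29/2, |Area| = 29/2.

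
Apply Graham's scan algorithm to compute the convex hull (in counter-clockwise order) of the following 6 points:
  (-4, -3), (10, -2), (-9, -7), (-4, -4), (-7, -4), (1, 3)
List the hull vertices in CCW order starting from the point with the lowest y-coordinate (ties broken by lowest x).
Hull (CCW) = [(-9, -7), (10, -2), (1, 3), (-7, -4)]

Graham scan procedure:
  1. Find the pivot p₀ = point with lowest y (tie → lowest x): (-9, -7).
  2. Sort the remaining points by polar angle around p₀.
  3. Walk through sorted points, maintaining a stack; pop the top while the last three entries make a non-left turn (cross product ≤ 0).
  4. Final stack is the convex hull in CCW order: (-9, -7), (10, -2), (1, 3), (-7, -4).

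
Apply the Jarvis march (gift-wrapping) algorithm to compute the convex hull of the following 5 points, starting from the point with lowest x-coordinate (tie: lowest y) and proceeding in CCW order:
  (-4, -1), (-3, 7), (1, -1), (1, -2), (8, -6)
Hull (CCW) = [(-4, -1), (8, -6), (-3, 7)]

Jarvis march: at each step, from the current hull vertex p, select the next vertex q as the point such that every other point lies strictly to the left of (or on) the directed line p → q. (Equivalently: for every other point r, the cross product (q − p) × (r − p) ≥ 0.)
Starting point (lowest x, tie lowest y): (-4, -1). Wrap until returning to start. Resulting hull: (-4, -1), (8, -6), (-3, 7).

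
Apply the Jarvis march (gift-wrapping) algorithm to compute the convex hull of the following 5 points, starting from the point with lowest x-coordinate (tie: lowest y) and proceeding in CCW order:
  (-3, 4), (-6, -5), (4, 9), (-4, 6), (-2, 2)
Hull (CCW) = [(-6, -5), (4, 9), (-4, 6)]

Jarvis march: at each step, from the current hull vertex p, select the next vertex q as the point such that every other point lies strictly to the left of (or on) the directed line p → q. (Equivalently: for every other point r, the cross product (q − p) × (r − p) ≥ 0.)
Starting point (lowest x, tie lowest y): (-6, -5). Wrap until returning to start. Resulting hull: (-6, -5), (4, 9), (-4, 6).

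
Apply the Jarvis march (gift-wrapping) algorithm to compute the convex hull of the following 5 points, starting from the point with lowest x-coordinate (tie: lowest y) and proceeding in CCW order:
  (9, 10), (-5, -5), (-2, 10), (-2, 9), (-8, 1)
Hull (CCW) = [(-8, 1), (-5, -5), (9, 10), (-2, 10)]

Jarvis march: at each step, from the current hull vertex p, select the next vertex q as the point such that every other point lies strictly to the left of (or on) the directed line p → q. (Equivalently: for every other point r, the cross product (q − p) × (r − p) ≥ 0.)
Starting point (lowest x, tie lowest y): (-8, 1). Wrap until returning to start. Resulting hull: (-8, 1), (-5, -5), (9, 10), (-2, 10).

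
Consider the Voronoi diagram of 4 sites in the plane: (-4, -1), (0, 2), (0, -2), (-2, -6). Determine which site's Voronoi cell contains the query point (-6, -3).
Nearest site = (-4, -1)

The Voronoi cell of site s contains exactly those query points closer to s than to any other site. Compute squared distances from q = (-6, -3) to each site:
  (-4 − -6)² + (-1 − -3)² = 8
  (-2 − -6)² + (-6 − -3)² = 25
  (0 − -6)² + (-2 − -3)² = 37
  (0 − -6)² + (2 − -3)² = 61
Minimum is attained by (-4, -1), so q lies in its Voronoi cell.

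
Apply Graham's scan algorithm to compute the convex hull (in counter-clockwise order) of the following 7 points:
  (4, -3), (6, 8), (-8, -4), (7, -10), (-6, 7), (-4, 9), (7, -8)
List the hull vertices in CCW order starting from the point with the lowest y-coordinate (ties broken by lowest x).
Hull (CCW) = [(7, -10), (7, -8), (6, 8), (-4, 9), (-6, 7), (-8, -4)]

Graham scan procedure:
  1. Find the pivot p₀ = point with lowest y (tie → lowest x): (7, -10).
  2. Sort the remaining points by polar angle around p₀.
  3. Walk through sorted points, maintaining a stack; pop the top while the last three entries make a non-left turn (cross product ≤ 0).
  4. Final stack is the convex hull in CCW order: (7, -10), (7, -8), (6, 8), (-4, 9), (-6, 7), (-8, -4).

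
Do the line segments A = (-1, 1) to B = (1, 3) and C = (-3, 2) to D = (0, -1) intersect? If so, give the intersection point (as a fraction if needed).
No (intersection of containing lines falls outside at least one segment)

Parametrize and solve: t = -1/4, s = 1/2. At least one of these is outside [0, 1], so the segments do not intersect.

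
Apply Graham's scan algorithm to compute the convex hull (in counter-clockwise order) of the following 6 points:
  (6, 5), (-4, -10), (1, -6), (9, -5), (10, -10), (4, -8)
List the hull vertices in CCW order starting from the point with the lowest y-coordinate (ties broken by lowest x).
Hull (CCW) = [(-4, -10), (10, -10), (9, -5), (6, 5)]

Graham scan procedure:
  1. Find the pivot p₀ = point with lowest y (tie → lowest x): (-4, -10).
  2. Sort the remaining points by polar angle around p₀.
  3. Walk through sorted points, maintaining a stack; pop the top while the last three entries make a non-left turn (cross product ≤ 0).
  4. Final stack is the convex hull in CCW order: (-4, -10), (10, -10), (9, -5), (6, 5).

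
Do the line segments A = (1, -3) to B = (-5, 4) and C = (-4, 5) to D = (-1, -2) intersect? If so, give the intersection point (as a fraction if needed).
Yes; intersection at (-15/7, 2/3) (t = 11/21 on AB, s = 13/21 on CD)

Parametrize AB as A + t(B − A) = (1 + -6 t, -3 + 7 t) and CD as C + s(D − C) = (-4 + 3 s, 5 + -7 s). Solve the linear system for (t, s). Determinant = -21 ≠ 0, so a unique intersection of the containing lines exists. Solution: t = 11/21, s = 13/21 — both in [0, 1], so the segments cross. Intersection point: (-15/7, 2/3).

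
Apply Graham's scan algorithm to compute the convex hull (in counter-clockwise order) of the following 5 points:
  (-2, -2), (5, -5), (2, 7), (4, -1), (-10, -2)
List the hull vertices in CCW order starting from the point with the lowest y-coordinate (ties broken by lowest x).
Hull (CCW) = [(5, -5), (2, 7), (-10, -2)]

Graham scan procedure:
  1. Find the pivot p₀ = point with lowest y (tie → lowest x): (5, -5).
  2. Sort the remaining points by polar angle around p₀.
  3. Walk through sorted points, maintaining a stack; pop the top while the last three entries make a non-left turn (cross product ≤ 0).
  4. Final stack is the convex hull in CCW order: (5, -5), (2, 7), (-10, -2).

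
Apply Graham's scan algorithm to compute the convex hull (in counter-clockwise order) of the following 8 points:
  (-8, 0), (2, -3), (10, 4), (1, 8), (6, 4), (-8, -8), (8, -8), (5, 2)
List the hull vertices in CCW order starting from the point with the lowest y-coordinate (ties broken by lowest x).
Hull (CCW) = [(-8, -8), (8, -8), (10, 4), (1, 8), (-8, 0)]

Graham scan procedure:
  1. Find the pivot p₀ = point with lowest y (tie → lowest x): (-8, -8).
  2. Sort the remaining points by polar angle around p₀.
  3. Walk through sorted points, maintaining a stack; pop the top while the last three entries make a non-left turn (cross product ≤ 0).
  4. Final stack is the convex hull in CCW order: (-8, -8), (8, -8), (10, 4), (1, 8), (-8, 0).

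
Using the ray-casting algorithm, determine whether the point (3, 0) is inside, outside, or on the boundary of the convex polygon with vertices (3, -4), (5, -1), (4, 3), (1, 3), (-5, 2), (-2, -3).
The point (3, 0) lies strictly inside the polygon

Cast a horizontal ray to the right from the query point and count how many polygon edges it crosses (each edge strictly once or zero times, handled with the usual half-open convention). 
Parity of crossings → odd ⇒ inside.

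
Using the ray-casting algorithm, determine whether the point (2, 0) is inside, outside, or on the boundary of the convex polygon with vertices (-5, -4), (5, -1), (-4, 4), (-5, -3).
The point (2, 0) lies strictly inside the polygon

Cast a horizontal ray to the right from the query point and count how many polygon edges it crosses (each edge strictly once or zero times, handled with the usual half-open convention). 
Parity of crossings → odd ⇒ inside.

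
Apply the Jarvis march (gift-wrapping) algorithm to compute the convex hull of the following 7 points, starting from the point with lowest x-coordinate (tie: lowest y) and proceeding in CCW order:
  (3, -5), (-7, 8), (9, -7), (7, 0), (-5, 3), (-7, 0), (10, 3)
Hull (CCW) = [(-7, 0), (3, -5), (9, -7), (10, 3), (-7, 8)]

Jarvis march: at each step, from the current hull vertex p, select the next vertex q as the point such that every other point lies strictly to the left of (or on) the directed line p → q. (Equivalently: for every other point r, the cross product (q − p) × (r − p) ≥ 0.)
Starting point (lowest x, tie lowest y): (-7, 0). Wrap until returning to start. Resulting hull: (-7, 0), (3, -5), (9, -7), (10, 3), (-7, 8).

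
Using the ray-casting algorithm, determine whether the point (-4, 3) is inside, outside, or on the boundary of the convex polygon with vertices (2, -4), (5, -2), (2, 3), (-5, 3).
The point (-4, 3) lies on the polygon boundary

Boundary check: the query satisfies the collinearity and bounding-box conditions for some polygon edge, so it lies exactly on the boundary.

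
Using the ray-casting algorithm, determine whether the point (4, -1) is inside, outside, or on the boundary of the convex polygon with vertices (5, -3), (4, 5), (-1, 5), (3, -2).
The point (4, -1) lies strictly inside the polygon

Cast a horizontal ray to the right from the query point and count how many polygon edges it crosses (each edge strictly once or zero times, handled with the usual half-open convention). 
Parity of crossings → odd ⇒ inside.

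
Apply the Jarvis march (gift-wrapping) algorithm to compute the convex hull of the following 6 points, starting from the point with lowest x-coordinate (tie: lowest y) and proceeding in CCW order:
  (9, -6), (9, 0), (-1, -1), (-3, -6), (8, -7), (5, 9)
Hull (CCW) = [(-3, -6), (8, -7), (9, -6), (9, 0), (5, 9), (-1, -1)]

Jarvis march: at each step, from the current hull vertex p, select the next vertex q as the point such that every other point lies strictly to the left of (or on) the directed line p → q. (Equivalently: for every other point r, the cross product (q − p) × (r − p) ≥ 0.)
Starting point (lowest x, tie lowest y): (-3, -6). Wrap until returning to start. Resulting hull: (-3, -6), (8, -7), (9, -6), (9, 0), (5, 9), (-1, -1).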